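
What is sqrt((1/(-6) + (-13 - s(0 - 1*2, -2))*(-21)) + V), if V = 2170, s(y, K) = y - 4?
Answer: sqrt(83406)/6 ≈ 48.133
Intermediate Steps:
s(y, K) = -4 + y
sqrt((1/(-6) + (-13 - s(0 - 1*2, -2))*(-21)) + V) = sqrt((1/(-6) + (-13 - (-4 + (0 - 1*2)))*(-21)) + 2170) = sqrt((-1/6 + (-13 - (-4 + (0 - 2)))*(-21)) + 2170) = sqrt((-1/6 + (-13 - (-4 - 2))*(-21)) + 2170) = sqrt((-1/6 + (-13 - 1*(-6))*(-21)) + 2170) = sqrt((-1/6 + (-13 + 6)*(-21)) + 2170) = sqrt((-1/6 - 7*(-21)) + 2170) = sqrt((-1/6 + 147) + 2170) = sqrt(881/6 + 2170) = sqrt(13901/6) = sqrt(83406)/6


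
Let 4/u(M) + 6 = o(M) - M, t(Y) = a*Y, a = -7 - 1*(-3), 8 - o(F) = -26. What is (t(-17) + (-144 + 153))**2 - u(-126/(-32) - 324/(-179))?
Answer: 377849643/63731 ≈ 5928.8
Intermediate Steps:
o(F) = 34 (o(F) = 8 - 1*(-26) = 8 + 26 = 34)
a = -4 (a = -7 + 3 = -4)
t(Y) = -4*Y
u(M) = 4/(28 - M) (u(M) = 4/(-6 + (34 - M)) = 4/(28 - M))
(t(-17) + (-144 + 153))**2 - u(-126/(-32) - 324/(-179)) = (-4*(-17) + (-144 + 153))**2 - (-4)/(-28 + (-126/(-32) - 324/(-179))) = (68 + 9)**2 - (-4)/(-28 + (-126*(-1/32) - 324*(-1/179))) = 77**2 - (-4)/(-28 + (63/16 + 324/179)) = 5929 - (-4)/(-28 + 16461/2864) = 5929 - (-4)/(-63731/2864) = 5929 - (-4)*(-2864)/63731 = 5929 - 1*11456/63731 = 5929 - 11456/63731 = 377849643/63731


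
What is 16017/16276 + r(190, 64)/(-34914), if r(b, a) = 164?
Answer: 278274137/284130132 ≈ 0.97939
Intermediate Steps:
16017/16276 + r(190, 64)/(-34914) = 16017/16276 + 164/(-34914) = 16017*(1/16276) + 164*(-1/34914) = 16017/16276 - 82/17457 = 278274137/284130132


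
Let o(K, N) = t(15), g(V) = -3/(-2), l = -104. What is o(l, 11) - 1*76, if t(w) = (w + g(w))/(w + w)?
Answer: -1509/20 ≈ -75.450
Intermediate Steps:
g(V) = 3/2 (g(V) = -3*(-½) = 3/2)
t(w) = (3/2 + w)/(2*w) (t(w) = (w + 3/2)/(w + w) = (3/2 + w)/((2*w)) = (3/2 + w)*(1/(2*w)) = (3/2 + w)/(2*w))
o(K, N) = 11/20 (o(K, N) = (¼)*(3 + 2*15)/15 = (¼)*(1/15)*(3 + 30) = (¼)*(1/15)*33 = 11/20)
o(l, 11) - 1*76 = 11/20 - 1*76 = 11/20 - 76 = -1509/20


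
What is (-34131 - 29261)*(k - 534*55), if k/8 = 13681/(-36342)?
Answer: 33834655523648/18171 ≈ 1.8620e+9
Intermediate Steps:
k = -54724/18171 (k = 8*(13681/(-36342)) = 8*(13681*(-1/36342)) = 8*(-13681/36342) = -54724/18171 ≈ -3.0116)
(-34131 - 29261)*(k - 534*55) = (-34131 - 29261)*(-54724/18171 - 534*55) = -63392*(-54724/18171 - 29370) = -63392*(-533736994/18171) = 33834655523648/18171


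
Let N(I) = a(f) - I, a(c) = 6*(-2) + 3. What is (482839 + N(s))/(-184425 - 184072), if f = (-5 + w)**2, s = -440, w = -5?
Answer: -483270/368497 ≈ -1.3115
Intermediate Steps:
f = 100 (f = (-5 - 5)**2 = (-10)**2 = 100)
a(c) = -9 (a(c) = -12 + 3 = -9)
N(I) = -9 - I
(482839 + N(s))/(-184425 - 184072) = (482839 + (-9 - 1*(-440)))/(-184425 - 184072) = (482839 + (-9 + 440))/(-368497) = (482839 + 431)*(-1/368497) = 483270*(-1/368497) = -483270/368497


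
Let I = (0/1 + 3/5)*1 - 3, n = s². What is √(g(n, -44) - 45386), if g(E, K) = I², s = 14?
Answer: I*√1134506/5 ≈ 213.03*I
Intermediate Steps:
n = 196 (n = 14² = 196)
I = -12/5 (I = (0*1 + 3*(⅕))*1 - 3 = (0 + ⅗)*1 - 3 = (⅗)*1 - 3 = ⅗ - 3 = -12/5 ≈ -2.4000)
g(E, K) = 144/25 (g(E, K) = (-12/5)² = 144/25)
√(g(n, -44) - 45386) = √(144/25 - 45386) = √(-1134506/25) = I*√1134506/5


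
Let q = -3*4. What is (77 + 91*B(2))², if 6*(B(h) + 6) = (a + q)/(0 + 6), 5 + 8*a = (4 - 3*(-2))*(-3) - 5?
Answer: 339701761/1296 ≈ 2.6212e+5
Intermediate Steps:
q = -12
a = -5 (a = -5/8 + ((4 - 3*(-2))*(-3) - 5)/8 = -5/8 + ((4 + 6)*(-3) - 5)/8 = -5/8 + (10*(-3) - 5)/8 = -5/8 + (-30 - 5)/8 = -5/8 + (⅛)*(-35) = -5/8 - 35/8 = -5)
B(h) = -233/36 (B(h) = -6 + ((-5 - 12)/(0 + 6))/6 = -6 + (-17/6)/6 = -6 + (-17*⅙)/6 = -6 + (⅙)*(-17/6) = -6 - 17/36 = -233/36)
(77 + 91*B(2))² = (77 + 91*(-233/36))² = (77 - 21203/36)² = (-18431/36)² = 339701761/1296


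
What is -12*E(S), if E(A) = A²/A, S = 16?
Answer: -192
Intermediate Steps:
E(A) = A
-12*E(S) = -12*16 = -192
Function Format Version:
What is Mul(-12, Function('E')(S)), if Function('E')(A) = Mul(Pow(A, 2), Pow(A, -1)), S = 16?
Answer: -192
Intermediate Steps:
Function('E')(A) = A
Mul(-12, Function('E')(S)) = Mul(-12, 16) = -192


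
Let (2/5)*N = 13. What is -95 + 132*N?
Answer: 4195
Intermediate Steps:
N = 65/2 (N = (5/2)*13 = 65/2 ≈ 32.500)
-95 + 132*N = -95 + 132*(65/2) = -95 + 4290 = 4195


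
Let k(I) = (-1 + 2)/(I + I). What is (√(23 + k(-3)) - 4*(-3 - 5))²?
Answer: (192 + √822)²/36 ≈ 1352.7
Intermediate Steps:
k(I) = 1/(2*I)
(√(23 + k(-3)) - 4*(-3 - 5))² = (√(23 + (½)/(-3)) - 4*(-3 - 5))² = (√(23 + (½)*(-⅓)) - 4*(-8))² = (√(23 - ⅙) + 32)² = (√(137/6) + 32)² = (√822/6 + 32)² = (32 + √822/6)²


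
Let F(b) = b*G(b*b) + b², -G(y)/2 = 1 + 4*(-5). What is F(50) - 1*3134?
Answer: 1266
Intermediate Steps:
G(y) = 38 (G(y) = -2*(1 + 4*(-5)) = -2*(1 - 20) = -2*(-19) = 38)
F(b) = b² + 38*b (F(b) = b*38 + b² = 38*b + b² = b² + 38*b)
F(50) - 1*3134 = 50*(38 + 50) - 1*3134 = 50*88 - 3134 = 4400 - 3134 = 1266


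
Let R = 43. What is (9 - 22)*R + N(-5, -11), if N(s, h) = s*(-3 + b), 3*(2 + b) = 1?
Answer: -1607/3 ≈ -535.67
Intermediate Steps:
b = -5/3 (b = -2 + (1/3)*1 = -2 + 1/3 = -5/3 ≈ -1.6667)
N(s, h) = -14*s/3 (N(s, h) = s*(-3 - 5/3) = s*(-14/3) = -14*s/3)
(9 - 22)*R + N(-5, -11) = (9 - 22)*43 - 14/3*(-5) = -13*43 + 70/3 = -559 + 70/3 = -1607/3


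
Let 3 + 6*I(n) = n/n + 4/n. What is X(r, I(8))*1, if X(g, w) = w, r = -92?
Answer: -¼ ≈ -0.25000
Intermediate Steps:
I(n) = -⅓ + 2/(3*n) (I(n) = -½ + (n/n + 4/n)/6 = -½ + (1 + 4/n)/6 = -½ + (⅙ + 2/(3*n)) = -⅓ + 2/(3*n))
X(r, I(8))*1 = ((⅓)*(2 - 1*8)/8)*1 = ((⅓)*(⅛)*(2 - 8))*1 = ((⅓)*(⅛)*(-6))*1 = -¼*1 = -¼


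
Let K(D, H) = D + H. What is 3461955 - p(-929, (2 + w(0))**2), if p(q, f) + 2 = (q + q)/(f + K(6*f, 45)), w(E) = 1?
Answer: 186946607/54 ≈ 3.4620e+6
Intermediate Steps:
p(q, f) = -2 + 2*q/(45 + 7*f) (p(q, f) = -2 + (q + q)/(f + (6*f + 45)) = -2 + (2*q)/(f + (45 + 6*f)) = -2 + (2*q)/(45 + 7*f) = -2 + 2*q/(45 + 7*f))
3461955 - p(-929, (2 + w(0))**2) = 3461955 - 2*(-45 - 929 - 7*(2 + 1)**2)/(45 + 7*(2 + 1)**2) = 3461955 - 2*(-45 - 929 - 7*3**2)/(45 + 7*3**2) = 3461955 - 2*(-45 - 929 - 7*9)/(45 + 7*9) = 3461955 - 2*(-45 - 929 - 63)/(45 + 63) = 3461955 - 2*(-1037)/108 = 3461955 - 1*(-1037/54) = 3461955 + 1037/54 = 186946607/54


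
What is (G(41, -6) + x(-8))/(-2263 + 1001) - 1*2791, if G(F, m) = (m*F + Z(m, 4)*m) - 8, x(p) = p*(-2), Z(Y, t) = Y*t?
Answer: -1761074/631 ≈ -2790.9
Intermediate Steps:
x(p) = -2*p
G(F, m) = -8 + 4*m² + F*m (G(F, m) = (m*F + (m*4)*m) - 8 = (F*m + (4*m)*m) - 8 = (F*m + 4*m²) - 8 = (4*m² + F*m) - 8 = -8 + 4*m² + F*m)
(G(41, -6) + x(-8))/(-2263 + 1001) - 1*2791 = ((-8 + 4*(-6)² + 41*(-6)) - 2*(-8))/(-2263 + 1001) - 1*2791 = ((-8 + 4*36 - 246) + 16)/(-1262) - 2791 = ((-8 + 144 - 246) + 16)*(-1/1262) - 2791 = (-110 + 16)*(-1/1262) - 2791 = -94*(-1/1262) - 2791 = 47/631 - 2791 = -1761074/631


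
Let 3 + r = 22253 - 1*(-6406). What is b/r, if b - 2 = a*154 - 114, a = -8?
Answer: -28/597 ≈ -0.046901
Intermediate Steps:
b = -1344 (b = 2 + (-8*154 - 114) = 2 + (-1232 - 114) = 2 - 1346 = -1344)
r = 28656 (r = -3 + (22253 - 1*(-6406)) = -3 + (22253 + 6406) = -3 + 28659 = 28656)
b/r = -1344/28656 = -1344*1/28656 = -28/597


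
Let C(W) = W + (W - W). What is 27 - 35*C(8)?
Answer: -253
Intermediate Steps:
C(W) = W (C(W) = W + 0 = W)
27 - 35*C(8) = 27 - 35*8 = 27 - 280 = -253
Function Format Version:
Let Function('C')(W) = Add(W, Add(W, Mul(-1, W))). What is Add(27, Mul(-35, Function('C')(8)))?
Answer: -253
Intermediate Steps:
Function('C')(W) = W (Function('C')(W) = Add(W, 0) = W)
Add(27, Mul(-35, Function('C')(8))) = Add(27, Mul(-35, 8)) = Add(27, -280) = -253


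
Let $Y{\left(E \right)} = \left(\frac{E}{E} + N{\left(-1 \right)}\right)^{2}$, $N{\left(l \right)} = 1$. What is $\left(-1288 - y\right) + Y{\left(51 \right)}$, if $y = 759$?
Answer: $-2043$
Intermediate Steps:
$Y{\left(E \right)} = 4$ ($Y{\left(E \right)} = \left(\frac{E}{E} + 1\right)^{2} = \left(1 + 1\right)^{2} = 2^{2} = 4$)
$\left(-1288 - y\right) + Y{\left(51 \right)} = \left(-1288 - 759\right) + 4 = -2047 + 4 = -2043$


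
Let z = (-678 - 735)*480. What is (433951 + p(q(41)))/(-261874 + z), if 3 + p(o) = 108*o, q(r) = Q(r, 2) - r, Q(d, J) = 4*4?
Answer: -215624/470057 ≈ -0.45872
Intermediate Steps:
Q(d, J) = 16
z = -678240 (z = -1413*480 = -678240)
q(r) = 16 - r
p(o) = -3 + 108*o
(433951 + p(q(41)))/(-261874 + z) = (433951 + (-3 + 108*(16 - 1*41)))/(-261874 - 678240) = (433951 + (-3 + 108*(16 - 41)))/(-940114) = (433951 + (-3 + 108*(-25)))*(-1/940114) = (433951 + (-3 - 2700))*(-1/940114) = (433951 - 2703)*(-1/940114) = 431248*(-1/940114) = -215624/470057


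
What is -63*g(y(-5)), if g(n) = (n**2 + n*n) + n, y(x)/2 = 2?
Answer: -2268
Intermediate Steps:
y(x) = 4 (y(x) = 2*2 = 4)
g(n) = n + 2*n**2 (g(n) = (n**2 + n**2) + n = 2*n**2 + n = n + 2*n**2)
-63*g(y(-5)) = -252*(1 + 2*4) = -252*(1 + 8) = -252*9 = -63*36 = -2268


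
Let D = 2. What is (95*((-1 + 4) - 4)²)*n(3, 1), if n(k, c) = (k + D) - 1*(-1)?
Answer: 570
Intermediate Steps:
n(k, c) = 3 + k (n(k, c) = (k + 2) - 1*(-1) = (2 + k) + 1 = 3 + k)
(95*((-1 + 4) - 4)²)*n(3, 1) = (95*((-1 + 4) - 4)²)*(3 + 3) = (95*(3 - 4)²)*6 = (95*(-1)²)*6 = (95*1)*6 = 95*6 = 570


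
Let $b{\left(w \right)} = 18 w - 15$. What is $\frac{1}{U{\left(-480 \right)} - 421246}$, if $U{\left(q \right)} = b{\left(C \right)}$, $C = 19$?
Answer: $- \frac{1}{420919} \approx -2.3758 \cdot 10^{-6}$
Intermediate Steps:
$b{\left(w \right)} = -15 + 18 w$
$U{\left(q \right)} = 327$ ($U{\left(q \right)} = -15 + 18 \cdot 19 = -15 + 342 = 327$)
$\frac{1}{U{\left(-480 \right)} - 421246} = \frac{1}{327 - 421246} = \frac{1}{-420919} = - \frac{1}{420919}$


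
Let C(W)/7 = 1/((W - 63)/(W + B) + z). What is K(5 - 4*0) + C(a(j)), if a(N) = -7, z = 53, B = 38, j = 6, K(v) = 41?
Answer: 64710/1573 ≈ 41.138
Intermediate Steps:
C(W) = 7/(53 + (-63 + W)/(38 + W)) (C(W) = 7/((W - 63)/(W + 38) + 53) = 7/((-63 + W)/(38 + W) + 53) = 7/(53 + (-63 + W)/(38 + W)))
K(5 - 4*0) + C(a(j)) = 41 + 7*(38 - 7)/(1951 + 54*(-7)) = 41 + 7*31/(1951 - 378) = 41 + 7*31/1573 = 41 + 7*(1/1573)*31 = 41 + 217/1573 = 64710/1573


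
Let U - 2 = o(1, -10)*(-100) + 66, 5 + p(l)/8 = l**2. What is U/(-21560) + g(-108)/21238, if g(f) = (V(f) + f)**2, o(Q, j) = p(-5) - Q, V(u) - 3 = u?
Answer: 23471351/8176630 ≈ 2.8705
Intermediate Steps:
V(u) = 3 + u
p(l) = -40 + 8*l**2
o(Q, j) = 160 - Q (o(Q, j) = (-40 + 8*(-5)**2) - Q = (-40 + 8*25) - Q = (-40 + 200) - Q = 160 - Q)
g(f) = (3 + 2*f)**2 (g(f) = ((3 + f) + f)**2 = (3 + 2*f)**2)
U = -15832 (U = 2 + ((160 - 1*1)*(-100) + 66) = 2 + ((160 - 1)*(-100) + 66) = 2 + (159*(-100) + 66) = 2 + (-15900 + 66) = 2 - 15834 = -15832)
U/(-21560) + g(-108)/21238 = -15832/(-21560) + (3 + 2*(-108))**2/21238 = -15832*(-1/21560) + (3 - 216)**2*(1/21238) = 1979/2695 + (-213)**2*(1/21238) = 1979/2695 + 45369*(1/21238) = 1979/2695 + 45369/21238 = 23471351/8176630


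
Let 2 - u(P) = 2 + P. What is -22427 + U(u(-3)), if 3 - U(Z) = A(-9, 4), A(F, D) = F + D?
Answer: -22419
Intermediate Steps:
u(P) = -P (u(P) = 2 - (2 + P) = 2 + (-2 - P) = -P)
A(F, D) = D + F
U(Z) = 8 (U(Z) = 3 - (4 - 9) = 3 - 1*(-5) = 3 + 5 = 8)
-22427 + U(u(-3)) = -22427 + 8 = -22419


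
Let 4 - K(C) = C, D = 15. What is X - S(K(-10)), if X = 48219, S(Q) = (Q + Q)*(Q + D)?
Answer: 47407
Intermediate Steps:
K(C) = 4 - C
S(Q) = 2*Q*(15 + Q) (S(Q) = (Q + Q)*(Q + 15) = (2*Q)*(15 + Q) = 2*Q*(15 + Q))
X - S(K(-10)) = 48219 - 2*(4 - 1*(-10))*(15 + (4 - 1*(-10))) = 48219 - 2*(4 + 10)*(15 + (4 + 10)) = 48219 - 2*14*(15 + 14) = 48219 - 2*14*29 = 48219 - 1*812 = 48219 - 812 = 47407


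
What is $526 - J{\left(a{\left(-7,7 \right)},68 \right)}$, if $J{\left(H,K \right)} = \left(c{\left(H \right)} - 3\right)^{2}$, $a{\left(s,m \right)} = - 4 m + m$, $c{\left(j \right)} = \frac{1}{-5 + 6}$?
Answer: $522$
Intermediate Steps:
$c{\left(j \right)} = 1$ ($c{\left(j \right)} = 1^{-1} = 1$)
$a{\left(s,m \right)} = - 3 m$
$J{\left(H,K \right)} = 4$ ($J{\left(H,K \right)} = \left(1 - 3\right)^{2} = \left(-2\right)^{2} = 4$)
$526 - J{\left(a{\left(-7,7 \right)},68 \right)} = 526 - 4 = 522$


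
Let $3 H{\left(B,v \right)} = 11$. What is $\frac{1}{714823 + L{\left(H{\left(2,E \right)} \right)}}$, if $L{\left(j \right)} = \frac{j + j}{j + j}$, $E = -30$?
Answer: $\frac{1}{714824} \approx 1.3989 \cdot 10^{-6}$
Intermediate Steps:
$H{\left(B,v \right)} = \frac{11}{3}$ ($H{\left(B,v \right)} = \frac{1}{3} \cdot 11 = \frac{11}{3}$)
$L{\left(j \right)} = 1$ ($L{\left(j \right)} = \frac{2 j}{2 j} = 2 j \frac{1}{2 j} = 1$)
$\frac{1}{714823 + L{\left(H{\left(2,E \right)} \right)}} = \frac{1}{714823 + 1} = \frac{1}{714824}$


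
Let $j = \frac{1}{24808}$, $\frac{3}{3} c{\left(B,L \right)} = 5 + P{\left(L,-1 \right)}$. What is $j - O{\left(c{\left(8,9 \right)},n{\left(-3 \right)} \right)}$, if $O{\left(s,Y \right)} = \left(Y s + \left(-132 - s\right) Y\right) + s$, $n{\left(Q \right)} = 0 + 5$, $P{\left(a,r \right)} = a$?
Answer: $\frac{16025969}{24808} \approx 646.0$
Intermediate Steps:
$n{\left(Q \right)} = 5$
$c{\left(B,L \right)} = 5 + L$
$j = \frac{1}{24808} \approx 4.031 \cdot 10^{-5}$
$O{\left(s,Y \right)} = s + Y s + Y \left(-132 - s\right)$ ($O{\left(s,Y \right)} = \left(Y s + Y \left(-132 - s\right)\right) + s = s + Y s + Y \left(-132 - s\right)$)
$j - O{\left(c{\left(8,9 \right)},n{\left(-3 \right)} \right)} = \frac{1}{24808} - \left(\left(5 + 9\right) - 660\right) = \frac{1}{24808} - \left(14 - 660\right) = \frac{1}{24808} - -646 = \frac{1}{24808} + 646 = \frac{16025969}{24808}$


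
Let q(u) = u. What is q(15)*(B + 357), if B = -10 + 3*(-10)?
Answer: 4755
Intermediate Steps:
B = -40 (B = -10 - 30 = -40)
q(15)*(B + 357) = 15*(-40 + 357) = 15*317 = 4755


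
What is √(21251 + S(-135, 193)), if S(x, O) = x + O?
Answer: √21309 ≈ 145.98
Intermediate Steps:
S(x, O) = O + x
√(21251 + S(-135, 193)) = √(21251 + (193 - 135)) = √(21251 + 58) = √21309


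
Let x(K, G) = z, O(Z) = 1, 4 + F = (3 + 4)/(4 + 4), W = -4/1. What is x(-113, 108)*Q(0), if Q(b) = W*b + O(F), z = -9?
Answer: -9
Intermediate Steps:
W = -4 (W = -4*1 = -4)
F = -25/8 (F = -4 + (3 + 4)/(4 + 4) = -4 + 7/8 = -25/8 ≈ -3.1250)
x(K, G) = -9
Q(b) = 1 - 4*b (Q(b) = -4*b + 1 = 1 - 4*b)
x(-113, 108)*Q(0) = -9*(1 - 4*0) = -9*(1 + 0) = -9*1 = -9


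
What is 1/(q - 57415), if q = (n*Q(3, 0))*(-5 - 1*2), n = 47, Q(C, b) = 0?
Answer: -1/57415 ≈ -1.7417e-5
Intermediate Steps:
q = 0 (q = (47*0)*(-5 - 1*2) = 0*(-5 - 2) = 0*(-7) = 0)
1/(q - 57415) = 1/(0 - 57415) = 1/(-57415) = -1/57415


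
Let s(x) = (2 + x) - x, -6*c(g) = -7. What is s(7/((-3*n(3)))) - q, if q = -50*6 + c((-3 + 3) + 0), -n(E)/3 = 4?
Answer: 1805/6 ≈ 300.83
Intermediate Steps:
n(E) = -12 (n(E) = -3*4 = -12)
c(g) = 7/6 (c(g) = -1/6*(-7) = 7/6)
q = -1793/6 (q = -50*6 + 7/6 = -300 + 7/6 = -1793/6 ≈ -298.83)
s(x) = 2
s(7/((-3*n(3)))) - q = 2 - 1*(-1793/6) = 2 + 1793/6 = 1805/6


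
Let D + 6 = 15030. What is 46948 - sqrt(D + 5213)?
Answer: 46948 - 7*sqrt(413) ≈ 46806.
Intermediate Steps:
D = 15024 (D = -6 + 15030 = 15024)
46948 - sqrt(D + 5213) = 46948 - sqrt(15024 + 5213) = 46948 - sqrt(20237) = 46948 - 7*sqrt(413)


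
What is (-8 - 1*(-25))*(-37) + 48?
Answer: -581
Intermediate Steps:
(-8 - 1*(-25))*(-37) + 48 = (-8 + 25)*(-37) + 48 = 17*(-37) + 48 = -629 + 48 = -581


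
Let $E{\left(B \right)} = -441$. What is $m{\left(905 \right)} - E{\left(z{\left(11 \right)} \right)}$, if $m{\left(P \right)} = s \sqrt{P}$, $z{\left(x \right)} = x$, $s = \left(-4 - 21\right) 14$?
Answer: $441 - 350 \sqrt{905} \approx -10088.0$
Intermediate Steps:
$s = -350$ ($s = \left(-25\right) 14 = -350$)
$m{\left(P \right)} = - 350 \sqrt{P}$
$m{\left(905 \right)} - E{\left(z{\left(11 \right)} \right)} = - 350 \sqrt{905} - -441 = - 350 \sqrt{905} + 441 = 441 - 350 \sqrt{905}$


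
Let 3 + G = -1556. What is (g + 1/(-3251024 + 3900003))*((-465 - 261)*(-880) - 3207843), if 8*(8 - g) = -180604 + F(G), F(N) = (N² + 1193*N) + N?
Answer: 647486642540155455/5191832 ≈ 1.2471e+11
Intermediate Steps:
G = -1559 (G = -3 - 1556 = -1559)
F(N) = N² + 1194*N
g = -388367/8 (g = 8 - (-180604 - 1559*(1194 - 1559))/8 = 8 - (-180604 - 1559*(-365))/8 = 8 - (-180604 + 569035)/8 = 8 - ⅛*388431 = 8 - 388431/8 = -388367/8 ≈ -48546.)
(g + 1/(-3251024 + 3900003))*((-465 - 261)*(-880) - 3207843) = (-388367/8 + 1/(-3251024 + 3900003))*((-465 - 261)*(-880) - 3207843) = (-388367/8 + 1/648979)*(-726*(-880) - 3207843) = (-388367/8 + 1/648979)*(638880 - 3207843) = -252042027285/5191832*(-2568963) = 647486642540155455/5191832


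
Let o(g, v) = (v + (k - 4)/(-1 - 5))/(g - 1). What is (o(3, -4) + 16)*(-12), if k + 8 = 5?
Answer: -175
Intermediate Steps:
k = -3 (k = -8 + 5 = -3)
o(g, v) = (7/6 + v)/(-1 + g) (o(g, v) = (v + (-3 - 4)/(-1 - 5))/(g - 1) = (v - 7/(-6))/(-1 + g) = (v - 7*(-⅙))/(-1 + g) = (v + 7/6)/(-1 + g) = (7/6 + v)/(-1 + g))
(o(3, -4) + 16)*(-12) = ((7/6 - 4)/(-1 + 3) + 16)*(-12) = (-17/6/2 + 16)*(-12) = ((½)*(-17/6) + 16)*(-12) = (-17/12 + 16)*(-12) = (175/12)*(-12) = -175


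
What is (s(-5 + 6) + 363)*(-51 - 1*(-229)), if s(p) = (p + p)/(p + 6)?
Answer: 452654/7 ≈ 64665.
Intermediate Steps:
s(p) = 2*p/(6 + p) (s(p) = (2*p)/(6 + p) = 2*p/(6 + p))
(s(-5 + 6) + 363)*(-51 - 1*(-229)) = (2*(-5 + 6)/(6 + (-5 + 6)) + 363)*(-51 - 1*(-229)) = (2*1/(6 + 1) + 363)*(-51 + 229) = (2*1/7 + 363)*178 = (2*1*(1/7) + 363)*178 = (2/7 + 363)*178 = (2543/7)*178 = 452654/7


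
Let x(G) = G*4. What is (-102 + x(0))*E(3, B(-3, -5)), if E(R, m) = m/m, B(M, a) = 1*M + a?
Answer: -102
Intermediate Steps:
x(G) = 4*G
B(M, a) = M + a
E(R, m) = 1
(-102 + x(0))*E(3, B(-3, -5)) = (-102 + 4*0)*1 = (-102 + 0)*1 = -102*1 = -102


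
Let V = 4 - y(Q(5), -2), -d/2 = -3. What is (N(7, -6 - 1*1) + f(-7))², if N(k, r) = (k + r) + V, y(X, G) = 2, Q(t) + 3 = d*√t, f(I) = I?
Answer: 25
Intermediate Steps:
d = 6 (d = -2*(-3) = 6)
Q(t) = -3 + 6*√t
V = 2 (V = 4 - 1*2 = 4 - 2 = 2)
N(k, r) = 2 + k + r (N(k, r) = (k + r) + 2 = 2 + k + r)
(N(7, -6 - 1*1) + f(-7))² = ((2 + 7 + (-6 - 1*1)) - 7)² = ((2 + 7 + (-6 - 1)) - 7)² = ((2 + 7 - 7) - 7)² = (2 - 7)² = (-5)² = 25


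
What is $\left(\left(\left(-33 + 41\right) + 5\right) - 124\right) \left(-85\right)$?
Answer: $9435$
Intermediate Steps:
$\left(\left(\left(-33 + 41\right) + 5\right) - 124\right) \left(-85\right) = \left(\left(8 + 5\right) - 124\right) \left(-85\right) = \left(13 - 124\right) \left(-85\right) = \left(-111\right) \left(-85\right) = 9435$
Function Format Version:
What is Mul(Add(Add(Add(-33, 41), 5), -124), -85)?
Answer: 9435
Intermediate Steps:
Mul(Add(Add(Add(-33, 41), 5), -124), -85) = Mul(Add(Add(8, 5), -124), -85) = Mul(Add(13, -124), -85) = Mul(-111, -85) = 9435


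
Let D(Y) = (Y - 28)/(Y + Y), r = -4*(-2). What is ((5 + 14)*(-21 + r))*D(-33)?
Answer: -15067/66 ≈ -228.29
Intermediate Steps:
r = 8
D(Y) = (-28 + Y)/(2*Y) (D(Y) = (-28 + Y)/((2*Y)) = (-28 + Y)*(1/(2*Y)) = (-28 + Y)/(2*Y))
((5 + 14)*(-21 + r))*D(-33) = ((5 + 14)*(-21 + 8))*((½)*(-28 - 33)/(-33)) = (19*(-13))*((½)*(-1/33)*(-61)) = -247*61/66 = -15067/66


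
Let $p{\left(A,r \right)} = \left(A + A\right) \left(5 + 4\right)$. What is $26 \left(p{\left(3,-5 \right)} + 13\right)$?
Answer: $1742$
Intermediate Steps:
$p{\left(A,r \right)} = 18 A$ ($p{\left(A,r \right)} = 2 A 9 = 18 A$)
$26 \left(p{\left(3,-5 \right)} + 13\right) = 26 \left(18 \cdot 3 + 13\right) = 26 \left(54 + 13\right) = 26 \cdot 67 = 1742$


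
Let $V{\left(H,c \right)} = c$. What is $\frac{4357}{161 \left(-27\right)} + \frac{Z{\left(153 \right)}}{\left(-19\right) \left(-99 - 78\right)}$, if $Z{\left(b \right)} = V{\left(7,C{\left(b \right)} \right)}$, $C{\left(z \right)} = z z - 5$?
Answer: $\frac{29028199}{4872987} \approx 5.957$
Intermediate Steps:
$C{\left(z \right)} = -5 + z^{2}$ ($C{\left(z \right)} = z^{2} - 5 = -5 + z^{2}$)
$Z{\left(b \right)} = -5 + b^{2}$
$\frac{4357}{161 \left(-27\right)} + \frac{Z{\left(153 \right)}}{\left(-19\right) \left(-99 - 78\right)} = \frac{4357}{161 \left(-27\right)} + \frac{-5 + 153^{2}}{\left(-19\right) \left(-99 - 78\right)} = \frac{4357}{-4347} + \frac{-5 + 23409}{\left(-19\right) \left(-177\right)} = 4357 \left(- \frac{1}{4347}\right) + \frac{23404}{3363} = - \frac{4357}{4347} + 23404 \cdot \frac{1}{3363} = - \frac{4357}{4347} + \frac{23404}{3363} = \frac{29028199}{4872987}$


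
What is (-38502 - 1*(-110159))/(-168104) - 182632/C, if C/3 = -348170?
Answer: -596557883/2372787960 ≈ -0.25142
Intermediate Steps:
C = -1044510 (C = 3*(-348170) = -1044510)
(-38502 - 1*(-110159))/(-168104) - 182632/C = (-38502 - 1*(-110159))/(-168104) - 182632/(-1044510) = (-38502 + 110159)*(-1/168104) - 182632*(-1/1044510) = 71657*(-1/168104) + 2468/14115 = -71657/168104 + 2468/14115 = -596557883/2372787960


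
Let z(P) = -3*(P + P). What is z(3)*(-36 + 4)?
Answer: 576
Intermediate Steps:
z(P) = -6*P
z(3)*(-36 + 4) = (-6*3)*(-36 + 4) = -18*(-32) = 576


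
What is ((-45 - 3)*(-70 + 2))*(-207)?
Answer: -675648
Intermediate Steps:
((-45 - 3)*(-70 + 2))*(-207) = -48*(-68)*(-207) = 3264*(-207) = -675648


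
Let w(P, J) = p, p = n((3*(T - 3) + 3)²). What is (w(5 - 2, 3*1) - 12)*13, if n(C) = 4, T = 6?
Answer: -104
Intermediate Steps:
p = 4
w(P, J) = 4
(w(5 - 2, 3*1) - 12)*13 = (4 - 12)*13 = -8*13 = -104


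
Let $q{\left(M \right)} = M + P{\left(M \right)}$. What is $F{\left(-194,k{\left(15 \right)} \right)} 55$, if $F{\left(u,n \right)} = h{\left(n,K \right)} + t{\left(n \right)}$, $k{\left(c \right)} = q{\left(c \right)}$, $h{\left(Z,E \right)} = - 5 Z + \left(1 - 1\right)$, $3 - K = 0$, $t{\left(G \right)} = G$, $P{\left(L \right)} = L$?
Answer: $-6600$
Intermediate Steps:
$q{\left(M \right)} = 2 M$ ($q{\left(M \right)} = M + M = 2 M$)
$K = 3$ ($K = 3 - 0 = 3 + 0 = 3$)
$h{\left(Z,E \right)} = - 5 Z$ ($h{\left(Z,E \right)} = - 5 Z + \left(1 - 1\right) = - 5 Z + 0 = - 5 Z$)
$k{\left(c \right)} = 2 c$
$F{\left(u,n \right)} = - 4 n$ ($F{\left(u,n \right)} = - 5 n + n = - 4 n$)
$F{\left(-194,k{\left(15 \right)} \right)} 55 = - 4 \cdot 2 \cdot 15 \cdot 55 = \left(-4\right) 30 \cdot 55 = \left(-120\right) 55 = -6600$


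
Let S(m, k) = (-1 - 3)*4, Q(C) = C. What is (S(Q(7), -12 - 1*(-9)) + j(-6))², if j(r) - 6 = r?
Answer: 256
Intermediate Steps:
j(r) = 6 + r
S(m, k) = -16 (S(m, k) = -4*4 = -16)
(S(Q(7), -12 - 1*(-9)) + j(-6))² = (-16 + (6 - 6))² = (-16 + 0)² = (-16)² = 256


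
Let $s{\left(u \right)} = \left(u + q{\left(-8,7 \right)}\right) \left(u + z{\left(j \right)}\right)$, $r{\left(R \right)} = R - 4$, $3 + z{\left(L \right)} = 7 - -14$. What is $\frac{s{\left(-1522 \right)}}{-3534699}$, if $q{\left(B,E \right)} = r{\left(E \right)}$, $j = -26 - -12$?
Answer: $- \frac{326368}{504957} \approx -0.64633$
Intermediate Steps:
$j = -14$ ($j = -26 + 12 = -14$)
$z{\left(L \right)} = 18$ ($z{\left(L \right)} = -3 + \left(7 - -14\right) = -3 + \left(7 + 14\right) = -3 + 21 = 18$)
$r{\left(R \right)} = -4 + R$
$q{\left(B,E \right)} = -4 + E$
$s{\left(u \right)} = \left(3 + u\right) \left(18 + u\right)$ ($s{\left(u \right)} = \left(u + \left(-4 + 7\right)\right) \left(u + 18\right) = \left(u + 3\right) \left(18 + u\right) = \left(3 + u\right) \left(18 + u\right)$)
$\frac{s{\left(-1522 \right)}}{-3534699} = \frac{54 + \left(-1522\right)^{2} + 21 \left(-1522\right)}{-3534699} = \left(54 + 2316484 - 31962\right) \left(- \frac{1}{3534699}\right) = 2284576 \left(- \frac{1}{3534699}\right) = - \frac{326368}{504957}$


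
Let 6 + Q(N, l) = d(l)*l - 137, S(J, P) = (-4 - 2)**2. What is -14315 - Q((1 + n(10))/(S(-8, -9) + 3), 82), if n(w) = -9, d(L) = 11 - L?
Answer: -8350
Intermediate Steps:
S(J, P) = 36 (S(J, P) = (-6)**2 = 36)
Q(N, l) = -143 + l*(11 - l) (Q(N, l) = -6 + ((11 - l)*l - 137) = -6 + (l*(11 - l) - 137) = -6 + (-137 + l*(11 - l)) = -143 + l*(11 - l))
-14315 - Q((1 + n(10))/(S(-8, -9) + 3), 82) = -14315 - (-143 - 1*82*(-11 + 82)) = -14315 - (-143 - 1*82*71) = -14315 - (-143 - 5822) = -14315 - 1*(-5965) = -14315 + 5965 = -8350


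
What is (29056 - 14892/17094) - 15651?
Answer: 38188363/2849 ≈ 13404.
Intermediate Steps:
(29056 - 14892/17094) - 15651 = (29056 - 14892*1/17094) - 15651 = (29056 - 2482/2849) - 15651 = 82778062/2849 - 15651 = 38188363/2849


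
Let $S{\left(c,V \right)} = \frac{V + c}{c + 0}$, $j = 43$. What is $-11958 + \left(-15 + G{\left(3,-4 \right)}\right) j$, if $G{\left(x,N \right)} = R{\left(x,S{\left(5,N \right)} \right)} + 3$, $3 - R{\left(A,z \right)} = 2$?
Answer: $-12431$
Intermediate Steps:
$S{\left(c,V \right)} = \frac{V + c}{c}$
$R{\left(A,z \right)} = 1$ ($R{\left(A,z \right)} = 3 - 2 = 1$)
$G{\left(x,N \right)} = 4$ ($G{\left(x,N \right)} = 1 + 3 = 4$)
$-11958 + \left(-15 + G{\left(3,-4 \right)}\right) j = -11958 + \left(-15 + 4\right) 43 = -11958 - 473 = -12431$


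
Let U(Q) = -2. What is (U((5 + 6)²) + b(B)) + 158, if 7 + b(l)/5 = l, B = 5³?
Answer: 746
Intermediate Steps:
B = 125
b(l) = -35 + 5*l
(U((5 + 6)²) + b(B)) + 158 = (-2 + (-35 + 5*125)) + 158 = (-2 + (-35 + 625)) + 158 = (-2 + 590) + 158 = 588 + 158 = 746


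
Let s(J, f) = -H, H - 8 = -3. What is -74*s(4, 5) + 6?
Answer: 376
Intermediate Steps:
H = 5 (H = 8 - 3 = 5)
s(J, f) = -5 (s(J, f) = -1*5 = -5)
-74*s(4, 5) + 6 = -74*(-5) + 6 = 370 + 6 = 376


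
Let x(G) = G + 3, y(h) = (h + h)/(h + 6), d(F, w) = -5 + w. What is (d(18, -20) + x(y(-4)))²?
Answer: 676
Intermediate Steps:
y(h) = 2*h/(6 + h) (y(h) = (2*h)/(6 + h) = 2*h/(6 + h))
x(G) = 3 + G
(d(18, -20) + x(y(-4)))² = ((-5 - 20) + (3 + 2*(-4)/(6 - 4)))² = (-25 + (3 + 2*(-4)/2))² = (-25 + (3 + 2*(-4)*(½)))² = (-25 + (3 - 4))² = (-25 - 1)² = (-26)² = 676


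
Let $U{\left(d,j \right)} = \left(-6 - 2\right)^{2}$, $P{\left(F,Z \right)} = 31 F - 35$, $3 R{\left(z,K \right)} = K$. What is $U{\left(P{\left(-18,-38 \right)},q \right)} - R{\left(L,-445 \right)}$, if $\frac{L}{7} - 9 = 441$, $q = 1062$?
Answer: $\frac{637}{3} \approx 212.33$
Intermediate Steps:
$L = 3150$ ($L = 63 + 7 \cdot 441 = 63 + 3087 = 3150$)
$R{\left(z,K \right)} = \frac{K}{3}$
$P{\left(F,Z \right)} = -35 + 31 F$
$U{\left(d,j \right)} = 64$ ($U{\left(d,j \right)} = \left(-8\right)^{2} = 64$)
$U{\left(P{\left(-18,-38 \right)},q \right)} - R{\left(L,-445 \right)} = 64 - \frac{1}{3} \left(-445\right) = 64 - - \frac{445}{3} = 64 + \frac{445}{3} = \frac{637}{3}$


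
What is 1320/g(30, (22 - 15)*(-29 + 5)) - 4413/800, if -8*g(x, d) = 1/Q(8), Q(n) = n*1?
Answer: -67588413/800 ≈ -84486.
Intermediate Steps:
Q(n) = n
g(x, d) = -1/64 (g(x, d) = -⅛/8 = -⅛*⅛ = -1/64)
1320/g(30, (22 - 15)*(-29 + 5)) - 4413/800 = 1320/(-1/64) - 4413/800 = 1320*(-64) - 4413*1/800 = -84480 - 4413/800 = -67588413/800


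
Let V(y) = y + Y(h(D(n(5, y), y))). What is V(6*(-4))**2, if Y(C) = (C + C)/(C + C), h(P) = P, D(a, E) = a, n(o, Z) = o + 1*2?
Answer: 529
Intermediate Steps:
n(o, Z) = 2 + o (n(o, Z) = o + 2 = 2 + o)
Y(C) = 1 (Y(C) = (2*C)/((2*C)) = (2*C)*(1/(2*C)) = 1)
V(y) = 1 + y (V(y) = y + 1 = 1 + y)
V(6*(-4))**2 = (1 + 6*(-4))**2 = (1 - 24)**2 = (-23)**2 = 529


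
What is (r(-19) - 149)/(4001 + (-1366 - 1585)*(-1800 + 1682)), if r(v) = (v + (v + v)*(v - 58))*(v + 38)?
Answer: 55084/352219 ≈ 0.15639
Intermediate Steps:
r(v) = (38 + v)*(v + 2*v*(-58 + v)) (r(v) = (v + (2*v)*(-58 + v))*(38 + v) = (v + 2*v*(-58 + v))*(38 + v) = (38 + v)*(v + 2*v*(-58 + v)))
(r(-19) - 149)/(4001 + (-1366 - 1585)*(-1800 + 1682)) = (-19*(-4370 - 39*(-19) + 2*(-19)²) - 149)/(4001 + (-1366 - 1585)*(-1800 + 1682)) = (-19*(-4370 + 741 + 2*361) - 149)/(4001 - 2951*(-118)) = (-19*(-4370 + 741 + 722) - 149)/(4001 + 348218) = (-19*(-2907) - 149)/352219 = (55233 - 149)*(1/352219) = 55084*(1/352219) = 55084/352219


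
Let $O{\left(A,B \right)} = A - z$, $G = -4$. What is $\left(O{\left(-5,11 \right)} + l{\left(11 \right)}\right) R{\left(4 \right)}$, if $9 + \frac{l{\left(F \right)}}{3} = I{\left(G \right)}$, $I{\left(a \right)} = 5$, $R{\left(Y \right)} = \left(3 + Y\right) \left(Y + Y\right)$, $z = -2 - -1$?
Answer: $-896$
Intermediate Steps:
$z = -1$ ($z = -2 + 1 = -1$)
$R{\left(Y \right)} = 2 Y \left(3 + Y\right)$ ($R{\left(Y \right)} = \left(3 + Y\right) 2 Y = 2 Y \left(3 + Y\right)$)
$l{\left(F \right)} = -12$ ($l{\left(F \right)} = -27 + 3 \cdot 5 = -27 + 15 = -12$)
$O{\left(A,B \right)} = 1 + A$ ($O{\left(A,B \right)} = A - -1 = A + 1 = 1 + A$)
$\left(O{\left(-5,11 \right)} + l{\left(11 \right)}\right) R{\left(4 \right)} = \left(\left(1 - 5\right) - 12\right) 2 \cdot 4 \left(3 + 4\right) = \left(-4 - 12\right) 2 \cdot 4 \cdot 7 = \left(-16\right) 56 = -896$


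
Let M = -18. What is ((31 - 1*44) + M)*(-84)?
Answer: 2604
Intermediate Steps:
((31 - 1*44) + M)*(-84) = ((31 - 1*44) - 18)*(-84) = ((31 - 44) - 18)*(-84) = (-13 - 18)*(-84) = -31*(-84) = 2604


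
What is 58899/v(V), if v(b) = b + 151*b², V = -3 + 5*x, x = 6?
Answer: 19633/36702 ≈ 0.53493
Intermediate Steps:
V = 27 (V = -3 + 5*6 = -3 + 30 = 27)
58899/v(V) = 58899/((27*(1 + 151*27))) = 58899/((27*(1 + 4077))) = 58899/((27*4078)) = 58899/110106 = 58899*(1/110106) = 19633/36702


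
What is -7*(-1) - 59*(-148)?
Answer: 8739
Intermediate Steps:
-7*(-1) - 59*(-148) = 7 + 8732 = 8739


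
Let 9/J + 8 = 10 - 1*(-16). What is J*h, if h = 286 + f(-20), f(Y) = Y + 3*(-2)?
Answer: 130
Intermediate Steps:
f(Y) = -6 + Y (f(Y) = Y - 6 = -6 + Y)
J = 1/2 (J = 9/(-8 + (10 - 1*(-16))) = 9/(-8 + (10 + 16)) = 9/(-8 + 26) = 9/18 = 9*(1/18) = 1/2 ≈ 0.50000)
h = 260 (h = 286 + (-6 - 20) = 286 - 26 = 260)
J*h = (1/2)*260 = 130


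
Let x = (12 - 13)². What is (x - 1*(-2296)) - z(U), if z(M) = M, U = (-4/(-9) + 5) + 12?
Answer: 20516/9 ≈ 2279.6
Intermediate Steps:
x = 1 (x = (-1)² = 1)
U = 157/9 (U = (-4*(-⅑) + 5) + 12 = (4/9 + 5) + 12 = 49/9 + 12 = 157/9 ≈ 17.444)
(x - 1*(-2296)) - z(U) = (1 - 1*(-2296)) - 1*157/9 = (1 + 2296) - 157/9 = 2297 - 157/9 = 20516/9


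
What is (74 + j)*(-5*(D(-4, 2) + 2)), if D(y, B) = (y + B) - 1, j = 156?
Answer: 1150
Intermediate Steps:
D(y, B) = -1 + B + y (D(y, B) = (B + y) - 1 = -1 + B + y)
(74 + j)*(-5*(D(-4, 2) + 2)) = (74 + 156)*(-5*((-1 + 2 - 4) + 2)) = 230*(-5*(-3 + 2)) = 230*(-5*(-1)) = 230*5 = 1150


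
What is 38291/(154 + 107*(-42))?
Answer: -38291/4340 ≈ -8.8228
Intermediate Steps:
38291/(154 + 107*(-42)) = 38291/(154 - 4494) = 38291/(-4340) = 38291*(-1/4340) = -38291/4340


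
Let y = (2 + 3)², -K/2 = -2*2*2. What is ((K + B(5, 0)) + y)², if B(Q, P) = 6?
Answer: 2209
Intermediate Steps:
K = 16 (K = -2*(-2*2)*2 = -(-8)*2 = -2*(-8) = 16)
y = 25 (y = 5² = 25)
((K + B(5, 0)) + y)² = ((16 + 6) + 25)² = (22 + 25)² = 47² = 2209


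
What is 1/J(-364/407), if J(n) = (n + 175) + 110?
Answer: 407/115631 ≈ 0.0035198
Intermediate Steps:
J(n) = 285 + n (J(n) = (175 + n) + 110 = 285 + n)
1/J(-364/407) = 1/(285 - 364/407) = 1/(115631/407) = 407/115631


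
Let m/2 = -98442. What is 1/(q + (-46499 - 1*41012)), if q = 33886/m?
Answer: -98442/8614774805 ≈ -1.1427e-5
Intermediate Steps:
m = -196884 (m = 2*(-98442) = -196884)
q = -16943/98442 (q = 33886/(-196884) = 33886*(-1/196884) = -16943/98442 ≈ -0.17211)
1/(q + (-46499 - 1*41012)) = 1/(-16943/98442 + (-46499 - 1*41012)) = 1/(-16943/98442 + (-46499 - 41012)) = 1/(-16943/98442 - 87511) = 1/(-8614774805/98442) = -98442/8614774805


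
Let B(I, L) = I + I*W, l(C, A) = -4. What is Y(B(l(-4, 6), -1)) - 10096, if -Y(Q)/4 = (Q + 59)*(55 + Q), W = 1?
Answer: -19684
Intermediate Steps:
B(I, L) = 2*I (B(I, L) = I + I*1 = I + I = 2*I)
Y(Q) = -4*(55 + Q)*(59 + Q) (Y(Q) = -4*(Q + 59)*(55 + Q) = -4*(59 + Q)*(55 + Q) = -4*(55 + Q)*(59 + Q))
Y(B(l(-4, 6), -1)) - 10096 = (-12980 - 912*(-4) - 4*(2*(-4))**2) - 10096 = (-12980 - 456*(-8) - 4*(-8)**2) - 10096 = (-12980 + 3648 - 4*64) - 10096 = (-12980 + 3648 - 256) - 10096 = -9588 - 10096 = -19684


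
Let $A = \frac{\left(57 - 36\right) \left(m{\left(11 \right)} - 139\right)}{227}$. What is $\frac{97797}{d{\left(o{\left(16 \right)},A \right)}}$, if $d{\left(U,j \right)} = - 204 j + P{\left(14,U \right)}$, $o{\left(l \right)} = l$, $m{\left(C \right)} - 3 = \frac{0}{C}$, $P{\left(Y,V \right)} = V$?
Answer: $\frac{22199919}{586256} \approx 37.867$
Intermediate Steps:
$m{\left(C \right)} = 3$ ($m{\left(C \right)} = 3 + \frac{0}{C} = 3 + 0 = 3$)
$A = - \frac{2856}{227}$ ($A = \frac{\left(57 - 36\right) \left(3 - 139\right)}{227} = 21 \left(-136\right) \frac{1}{227} = \left(-2856\right) \frac{1}{227} = - \frac{2856}{227} \approx -12.581$)
$d{\left(U,j \right)} = U - 204 j$ ($d{\left(U,j \right)} = - 204 j + U = U - 204 j$)
$\frac{97797}{d{\left(o{\left(16 \right)},A \right)}} = \frac{97797}{16 - - \frac{582624}{227}} = \frac{97797}{16 + \frac{582624}{227}} = \frac{97797}{\frac{586256}{227}} = 97797 \cdot \frac{227}{586256} = \frac{22199919}{586256}$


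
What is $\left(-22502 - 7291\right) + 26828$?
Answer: $-2965$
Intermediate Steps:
$\left(-22502 - 7291\right) + 26828 = -29793 + 26828 = -2965$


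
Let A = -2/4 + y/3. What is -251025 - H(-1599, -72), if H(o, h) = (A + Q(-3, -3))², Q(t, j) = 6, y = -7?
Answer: -9037261/36 ≈ -2.5104e+5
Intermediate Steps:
A = -17/6 (A = -2/4 - 7/3 = -2*¼ - 7*⅓ = -½ - 7/3 = -17/6 ≈ -2.8333)
H(o, h) = 361/36 (H(o, h) = (-17/6 + 6)² = (19/6)² = 361/36)
-251025 - H(-1599, -72) = -251025 - 1*361/36 = -251025 - 361/36 = -9037261/36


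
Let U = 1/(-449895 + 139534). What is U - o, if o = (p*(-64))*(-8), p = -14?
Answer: 2224667647/310361 ≈ 7168.0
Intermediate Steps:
U = -1/310361 (U = 1/(-310361) = -1/310361 ≈ -3.2221e-6)
o = -7168 (o = -14*(-64)*(-8) = 896*(-8) = -7168)
U - o = -1/310361 - 1*(-7168) = -1/310361 + 7168 = 2224667647/310361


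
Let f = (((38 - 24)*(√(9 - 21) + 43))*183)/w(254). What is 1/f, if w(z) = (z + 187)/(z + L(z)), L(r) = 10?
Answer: 301/19979696 - 7*I*√3/9989848 ≈ 1.5065e-5 - 1.2137e-6*I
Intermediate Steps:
w(z) = (187 + z)/(10 + z) (w(z) = (z + 187)/(z + 10) = (187 + z)/(10 + z))
f = 461648/7 + 21472*I*√3/7 (f = (((38 - 24)*(√(9 - 21) + 43))*183)/(((187 + 254)/(10 + 254))) = ((14*(√(-12) + 43))*183)/((441/264)) = ((14*(2*I*√3 + 43))*183)/(((1/264)*441)) = ((14*(43 + 2*I*√3))*183)/(147/88) = ((602 + 28*I*√3)*183)*(88/147) = (110166 + 5124*I*√3)*(88/147) = 461648/7 + 21472*I*√3/7 ≈ 65950.0 + 5312.9*I)
1/f = 1/(461648/7 + 21472*I*√3/7)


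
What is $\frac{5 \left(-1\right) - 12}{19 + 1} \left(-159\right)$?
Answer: $\frac{2703}{20} \approx 135.15$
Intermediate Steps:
$\frac{5 \left(-1\right) - 12}{19 + 1} \left(-159\right) = \frac{-5 - 12}{20} \left(-159\right) = \left(-17\right) \frac{1}{20} \left(-159\right) = \left(- \frac{17}{20}\right) \left(-159\right) = \frac{2703}{20}$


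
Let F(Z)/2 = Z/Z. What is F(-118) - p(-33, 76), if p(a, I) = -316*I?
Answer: 24018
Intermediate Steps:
F(Z) = 2 (F(Z) = 2*(Z/Z) = 2*1 = 2)
F(-118) - p(-33, 76) = 2 - (-316)*76 = 2 - 1*(-24016) = 2 + 24016 = 24018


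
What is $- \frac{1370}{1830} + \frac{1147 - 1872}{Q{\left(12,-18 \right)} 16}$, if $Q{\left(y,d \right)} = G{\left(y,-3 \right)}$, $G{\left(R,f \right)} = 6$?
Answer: $- \frac{16203}{1952} \approx -8.3007$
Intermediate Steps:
$Q{\left(y,d \right)} = 6$
$- \frac{1370}{1830} + \frac{1147 - 1872}{Q{\left(12,-18 \right)} 16} = - \frac{1370}{1830} + \frac{1147 - 1872}{6 \cdot 16} = \left(-1370\right) \frac{1}{1830} - \frac{725}{96} = - \frac{137}{183} - \frac{725}{96} = - \frac{16203}{1952}$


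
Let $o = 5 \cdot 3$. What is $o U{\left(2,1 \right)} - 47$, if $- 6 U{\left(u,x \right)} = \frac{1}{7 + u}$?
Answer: $- \frac{851}{18} \approx -47.278$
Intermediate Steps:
$o = 15$
$U{\left(u,x \right)} = - \frac{1}{6 \left(7 + u\right)}$
$o U{\left(2,1 \right)} - 47 = 15 \left(- \frac{1}{42 + 6 \cdot 2}\right) - 47 = 15 \left(- \frac{1}{42 + 12}\right) - 47 = 15 \left(- \frac{1}{54}\right) - 47 = - \frac{5}{18} - 47 = - \frac{851}{18}$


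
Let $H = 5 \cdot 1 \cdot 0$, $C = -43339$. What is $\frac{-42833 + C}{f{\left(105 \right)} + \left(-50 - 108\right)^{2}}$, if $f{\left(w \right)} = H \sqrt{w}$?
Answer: $- \frac{21543}{6241} \approx -3.4519$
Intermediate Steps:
$H = 0$ ($H = 5 \cdot 0 = 0$)
$f{\left(w \right)} = 0$ ($f{\left(w \right)} = 0 \sqrt{w} = 0$)
$\frac{-42833 + C}{f{\left(105 \right)} + \left(-50 - 108\right)^{2}} = \frac{-42833 - 43339}{0 + \left(-50 - 108\right)^{2}} = - \frac{86172}{0 + \left(-158\right)^{2}} = - \frac{86172}{0 + 24964} = - \frac{86172}{24964} = \left(-86172\right) \frac{1}{24964} = - \frac{21543}{6241}$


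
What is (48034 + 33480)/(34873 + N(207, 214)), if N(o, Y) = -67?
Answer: 40757/17403 ≈ 2.3420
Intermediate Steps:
(48034 + 33480)/(34873 + N(207, 214)) = (48034 + 33480)/(34873 - 67) = 81514/34806 = 81514*(1/34806) = 40757/17403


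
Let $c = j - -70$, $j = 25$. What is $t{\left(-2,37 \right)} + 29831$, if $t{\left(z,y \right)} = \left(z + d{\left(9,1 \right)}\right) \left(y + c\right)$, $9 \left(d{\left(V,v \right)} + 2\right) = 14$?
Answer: $\frac{88525}{3} \approx 29508.0$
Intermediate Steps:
$d{\left(V,v \right)} = - \frac{4}{9}$ ($d{\left(V,v \right)} = -2 + \frac{1}{9} \cdot 14 = -2 + \frac{14}{9} = - \frac{4}{9}$)
$c = 95$ ($c = 25 - -70 = 25 + 70 = 95$)
$t{\left(z,y \right)} = \left(95 + y\right) \left(- \frac{4}{9} + z\right)$ ($t{\left(z,y \right)} = \left(z - \frac{4}{9}\right) \left(y + 95\right) = \left(- \frac{4}{9} + z\right) \left(95 + y\right) = \left(95 + y\right) \left(- \frac{4}{9} + z\right)$)
$t{\left(-2,37 \right)} + 29831 = \left(- \frac{380}{9} + 95 \left(-2\right) - \frac{148}{9} + 37 \left(-2\right)\right) + 29831 = \left(- \frac{380}{9} - 190 - \frac{148}{9} - 74\right) + 29831 = - \frac{968}{3} + 29831 = \frac{88525}{3}$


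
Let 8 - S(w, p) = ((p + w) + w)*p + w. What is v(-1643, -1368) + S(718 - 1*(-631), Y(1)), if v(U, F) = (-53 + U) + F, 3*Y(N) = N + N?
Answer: -55837/9 ≈ -6204.1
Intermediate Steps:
Y(N) = 2*N/3 (Y(N) = (N + N)/3 = (2*N)/3 = 2*N/3)
v(U, F) = -53 + F + U
S(w, p) = 8 - w - p*(p + 2*w) (S(w, p) = 8 - (((p + w) + w)*p + w) = 8 - ((p + 2*w)*p + w) = 8 - (p*(p + 2*w) + w) = 8 - (w + p*(p + 2*w)) = 8 + (-w - p*(p + 2*w)) = 8 - w - p*(p + 2*w))
v(-1643, -1368) + S(718 - 1*(-631), Y(1)) = (-53 - 1368 - 1643) + (8 - (718 - 1*(-631)) - ((⅔)*1)² - 2*(⅔)*1*(718 - 1*(-631))) = -3064 + (8 - (718 + 631) - (⅔)² - 2*⅔*(718 + 631)) = -3064 + (8 - 1*1349 - 1*4/9 - 2*⅔*1349) = -3064 + (8 - 1349 - 4/9 - 5396/3) = -3064 - 28261/9 = -55837/9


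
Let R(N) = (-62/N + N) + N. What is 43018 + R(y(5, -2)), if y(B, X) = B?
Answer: 215078/5 ≈ 43016.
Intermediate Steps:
R(N) = -62/N + 2*N (R(N) = (N - 62/N) + N = -62/N + 2*N)
43018 + R(y(5, -2)) = 43018 + (-62/5 + 2*5) = 43018 + (-62*⅕ + 10) = 43018 + (-62/5 + 10) = 43018 - 12/5 = 215078/5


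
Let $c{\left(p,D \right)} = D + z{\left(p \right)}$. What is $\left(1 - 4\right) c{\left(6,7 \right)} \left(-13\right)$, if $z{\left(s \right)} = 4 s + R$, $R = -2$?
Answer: $1131$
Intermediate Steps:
$z{\left(s \right)} = -2 + 4 s$ ($z{\left(s \right)} = 4 s - 2 = -2 + 4 s$)
$c{\left(p,D \right)} = -2 + D + 4 p$ ($c{\left(p,D \right)} = D + \left(-2 + 4 p\right) = -2 + D + 4 p$)
$\left(1 - 4\right) c{\left(6,7 \right)} \left(-13\right) = \left(1 - 4\right) \left(-2 + 7 + 4 \cdot 6\right) \left(-13\right) = \left(1 - 4\right) \left(-2 + 7 + 24\right) \left(-13\right) = \left(-3\right) 29 \left(-13\right) = \left(-87\right) \left(-13\right) = 1131$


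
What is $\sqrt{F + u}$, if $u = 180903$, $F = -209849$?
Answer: $i \sqrt{28946} \approx 170.14 i$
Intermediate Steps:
$\sqrt{F + u} = \sqrt{-209849 + 180903} = \sqrt{-28946} = i \sqrt{28946}$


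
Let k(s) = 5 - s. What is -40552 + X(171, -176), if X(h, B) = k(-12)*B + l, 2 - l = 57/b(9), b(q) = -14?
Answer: -609531/14 ≈ -43538.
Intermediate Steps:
l = 85/14 (l = 2 - 57/(-14) = 2 - 57*(-1)/14 = 2 - 1*(-57/14) = 2 + 57/14 = 85/14 ≈ 6.0714)
X(h, B) = 85/14 + 17*B (X(h, B) = (5 - 1*(-12))*B + 85/14 = (5 + 12)*B + 85/14 = 17*B + 85/14 = 85/14 + 17*B)
-40552 + X(171, -176) = -40552 + (85/14 + 17*(-176)) = -40552 + (85/14 - 2992) = -40552 - 41803/14 = -609531/14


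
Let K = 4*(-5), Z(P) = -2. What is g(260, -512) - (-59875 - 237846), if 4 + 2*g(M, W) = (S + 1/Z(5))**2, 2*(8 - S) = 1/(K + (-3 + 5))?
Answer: 771761089/2592 ≈ 2.9775e+5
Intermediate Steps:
K = -20
S = 289/36 (S = 8 - 1/(2*(-20 + (-3 + 5))) = 8 - 1/(2*(-20 + 2)) = 8 - 1/2/(-18) = 8 - 1/2*(-1/18) = 8 + 1/36 = 289/36 ≈ 8.0278)
g(M, W) = 68257/2592 (g(M, W) = -2 + (289/36 + 1/(-2))**2/2 = -2 + (289/36 - 1/2)**2/2 = -2 + (271/36)**2/2 = -2 + (1/2)*(73441/1296) = -2 + 73441/2592 = 68257/2592)
g(260, -512) - (-59875 - 237846) = 68257/2592 - (-59875 - 237846) = 68257/2592 - 1*(-297721) = 68257/2592 + 297721 = 771761089/2592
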